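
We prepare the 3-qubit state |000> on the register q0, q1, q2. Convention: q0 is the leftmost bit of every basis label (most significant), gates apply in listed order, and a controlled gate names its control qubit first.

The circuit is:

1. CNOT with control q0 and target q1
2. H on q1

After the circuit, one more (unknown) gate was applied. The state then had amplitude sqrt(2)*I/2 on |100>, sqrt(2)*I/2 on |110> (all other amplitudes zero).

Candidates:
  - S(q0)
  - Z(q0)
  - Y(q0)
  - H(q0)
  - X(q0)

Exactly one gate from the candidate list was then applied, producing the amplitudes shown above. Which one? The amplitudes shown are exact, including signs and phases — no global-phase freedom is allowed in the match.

It was Y(q0) that produced the state shown.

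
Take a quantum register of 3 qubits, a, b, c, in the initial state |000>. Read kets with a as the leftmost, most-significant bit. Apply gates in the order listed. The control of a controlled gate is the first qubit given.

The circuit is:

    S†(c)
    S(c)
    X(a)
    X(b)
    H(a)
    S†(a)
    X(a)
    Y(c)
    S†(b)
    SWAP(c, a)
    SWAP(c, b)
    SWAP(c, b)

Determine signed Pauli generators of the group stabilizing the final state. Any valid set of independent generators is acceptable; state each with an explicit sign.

The stabilizer group can be generated by -IIY, -ZII, -IZI, among other valid generating sets. Key observation: gates 11-12 undo each other exactly, leaving only the rest of the circuit to track.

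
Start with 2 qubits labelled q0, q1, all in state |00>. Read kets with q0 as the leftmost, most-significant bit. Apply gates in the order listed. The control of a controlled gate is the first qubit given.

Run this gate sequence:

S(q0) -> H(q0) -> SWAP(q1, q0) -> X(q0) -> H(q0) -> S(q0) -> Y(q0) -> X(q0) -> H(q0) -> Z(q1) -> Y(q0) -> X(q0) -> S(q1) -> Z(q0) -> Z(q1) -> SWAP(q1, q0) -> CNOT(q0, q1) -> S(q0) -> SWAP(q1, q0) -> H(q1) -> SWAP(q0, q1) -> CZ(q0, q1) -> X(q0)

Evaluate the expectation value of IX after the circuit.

The observable IX averages to -1.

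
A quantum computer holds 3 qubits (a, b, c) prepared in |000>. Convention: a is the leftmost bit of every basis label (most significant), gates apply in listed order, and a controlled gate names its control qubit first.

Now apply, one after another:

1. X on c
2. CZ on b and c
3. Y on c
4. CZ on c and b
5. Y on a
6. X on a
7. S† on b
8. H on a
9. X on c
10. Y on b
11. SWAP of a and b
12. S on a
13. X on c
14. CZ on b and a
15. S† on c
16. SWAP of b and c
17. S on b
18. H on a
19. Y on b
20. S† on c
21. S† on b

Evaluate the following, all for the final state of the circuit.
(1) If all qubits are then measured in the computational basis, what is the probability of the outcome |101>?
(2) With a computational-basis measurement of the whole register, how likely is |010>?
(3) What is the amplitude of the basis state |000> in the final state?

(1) Outcome |101> occurs with probability 0.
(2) The probability of measuring |010> is 1/4.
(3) The final state's coefficient on |000> equals 0.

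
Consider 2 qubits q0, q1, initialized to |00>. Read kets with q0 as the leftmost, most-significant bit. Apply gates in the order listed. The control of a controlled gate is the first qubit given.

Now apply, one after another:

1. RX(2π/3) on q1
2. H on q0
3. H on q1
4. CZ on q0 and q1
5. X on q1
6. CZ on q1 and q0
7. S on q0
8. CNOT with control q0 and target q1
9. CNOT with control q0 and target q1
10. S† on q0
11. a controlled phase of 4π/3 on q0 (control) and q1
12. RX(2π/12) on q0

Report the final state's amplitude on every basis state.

The resulting statevector has amplitude (1 - I)*(-sqrt(2) + sqrt(6)*I)/8 on |00>, (-3*sqrt(2) + sqrt(6) - (sqrt(2) + sqrt(6) - 3*sqrt(2)*I - sqrt(6)*I)*exp(2*I*pi/3) - sqrt(6)*I + sqrt(2)*I)*exp(I*pi/3)/16 on |01>, (1 - I)*(sqrt(2) - sqrt(6)*I)/8 on |10>, (sqrt(2) + sqrt(6) - 3*sqrt(2)*I - sqrt(6)*I - (-3*sqrt(2) + sqrt(6) - sqrt(6)*I + sqrt(2)*I)*exp(2*I*pi/3))*exp(I*pi/3)/16 on |11>. Key observation: the block from step 7 through step 10 cancels to the identity and can be dropped.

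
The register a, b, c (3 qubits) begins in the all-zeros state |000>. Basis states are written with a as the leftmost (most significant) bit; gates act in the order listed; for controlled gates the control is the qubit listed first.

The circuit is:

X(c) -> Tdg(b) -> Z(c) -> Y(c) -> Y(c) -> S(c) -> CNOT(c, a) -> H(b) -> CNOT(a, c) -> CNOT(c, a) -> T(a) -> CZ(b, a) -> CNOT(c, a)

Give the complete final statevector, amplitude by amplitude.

The resulting statevector has amplitude -sqrt(2)*exp(3*I*pi/4)/2 on |100>, sqrt(2)*exp(3*I*pi/4)/2 on |110>, and 0 on every other basis state.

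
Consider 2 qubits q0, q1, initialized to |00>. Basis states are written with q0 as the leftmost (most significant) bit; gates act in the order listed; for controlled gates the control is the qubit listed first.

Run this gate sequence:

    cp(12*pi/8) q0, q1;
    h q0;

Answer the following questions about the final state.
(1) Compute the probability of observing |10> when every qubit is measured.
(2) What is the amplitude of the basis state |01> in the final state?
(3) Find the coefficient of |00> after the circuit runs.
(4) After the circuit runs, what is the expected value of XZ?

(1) The probability of measuring |10> is 1/2.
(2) The final state's coefficient on |01> equals 0.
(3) The final state's coefficient on |00> equals sqrt(2)/2.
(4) The expectation value of XZ is 1.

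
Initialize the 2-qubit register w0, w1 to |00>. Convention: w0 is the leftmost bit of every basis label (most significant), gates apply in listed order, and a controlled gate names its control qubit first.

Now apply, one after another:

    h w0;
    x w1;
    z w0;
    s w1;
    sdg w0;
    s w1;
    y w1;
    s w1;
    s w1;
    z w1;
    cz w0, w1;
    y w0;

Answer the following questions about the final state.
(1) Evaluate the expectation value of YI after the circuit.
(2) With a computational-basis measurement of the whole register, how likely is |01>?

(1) In the final state, YI has expectation 1.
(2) The probability of measuring |01> is 0.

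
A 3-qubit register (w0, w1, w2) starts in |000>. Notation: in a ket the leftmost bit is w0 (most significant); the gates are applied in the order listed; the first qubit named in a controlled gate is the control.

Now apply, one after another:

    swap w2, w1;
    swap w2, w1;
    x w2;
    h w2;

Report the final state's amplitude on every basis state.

After the circuit, the state carries amplitude sqrt(2)/2 on |000>, -sqrt(2)/2 on |001>, and 0 on every other basis state.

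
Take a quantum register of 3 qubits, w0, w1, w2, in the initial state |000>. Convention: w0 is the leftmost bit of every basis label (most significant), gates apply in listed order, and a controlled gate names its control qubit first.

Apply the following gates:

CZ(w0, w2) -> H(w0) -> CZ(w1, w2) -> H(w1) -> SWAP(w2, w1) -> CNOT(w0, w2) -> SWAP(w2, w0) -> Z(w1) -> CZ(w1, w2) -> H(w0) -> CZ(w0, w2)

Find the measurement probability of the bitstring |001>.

A full measurement returns |001> with probability 1/2.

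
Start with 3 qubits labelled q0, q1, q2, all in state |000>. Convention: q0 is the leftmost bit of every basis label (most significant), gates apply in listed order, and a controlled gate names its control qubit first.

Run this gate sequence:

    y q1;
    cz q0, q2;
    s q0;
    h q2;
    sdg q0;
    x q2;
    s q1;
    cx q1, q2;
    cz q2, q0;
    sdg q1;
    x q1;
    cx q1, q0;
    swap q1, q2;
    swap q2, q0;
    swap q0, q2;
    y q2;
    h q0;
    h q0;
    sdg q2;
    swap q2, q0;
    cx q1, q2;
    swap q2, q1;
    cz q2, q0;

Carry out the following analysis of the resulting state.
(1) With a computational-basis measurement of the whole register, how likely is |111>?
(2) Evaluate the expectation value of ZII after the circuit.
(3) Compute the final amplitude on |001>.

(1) A full measurement returns |111> with probability 1/2. Key observation: steps 17-18 multiply out to the identity, so the circuit reduces to the remaining gates.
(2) In the final state, ZII has expectation -1.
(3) |001> carries amplitude 0 in the final state.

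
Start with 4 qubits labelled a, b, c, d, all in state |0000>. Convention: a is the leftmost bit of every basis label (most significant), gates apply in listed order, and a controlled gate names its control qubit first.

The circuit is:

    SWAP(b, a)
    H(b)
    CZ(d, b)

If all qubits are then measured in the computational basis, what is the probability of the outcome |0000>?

Outcome |0000> occurs with probability 1/2.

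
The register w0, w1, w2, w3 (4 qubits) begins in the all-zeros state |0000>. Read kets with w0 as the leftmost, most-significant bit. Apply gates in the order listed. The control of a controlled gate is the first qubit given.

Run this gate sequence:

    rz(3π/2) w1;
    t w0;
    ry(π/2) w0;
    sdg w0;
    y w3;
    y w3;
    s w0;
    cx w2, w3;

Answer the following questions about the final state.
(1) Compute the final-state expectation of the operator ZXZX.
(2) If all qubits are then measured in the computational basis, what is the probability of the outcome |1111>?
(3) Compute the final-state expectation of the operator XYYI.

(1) In the final state, ZXZX has expectation 0. Key observation: the block from step 4 through step 7 cancels to the identity and can be dropped.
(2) Outcome |1111> occurs with probability 0.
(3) The observable XYYI averages to 0.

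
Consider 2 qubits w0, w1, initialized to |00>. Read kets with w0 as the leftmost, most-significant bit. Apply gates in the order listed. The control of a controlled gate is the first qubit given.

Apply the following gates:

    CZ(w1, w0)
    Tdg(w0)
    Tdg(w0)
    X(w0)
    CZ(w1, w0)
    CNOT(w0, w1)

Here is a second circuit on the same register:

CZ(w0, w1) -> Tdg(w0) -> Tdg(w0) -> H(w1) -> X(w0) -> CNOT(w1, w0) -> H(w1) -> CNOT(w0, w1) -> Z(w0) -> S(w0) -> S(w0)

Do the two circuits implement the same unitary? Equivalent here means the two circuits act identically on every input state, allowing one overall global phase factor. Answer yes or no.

No, they are not equivalent — no single phase factor reconciles the two unitaries.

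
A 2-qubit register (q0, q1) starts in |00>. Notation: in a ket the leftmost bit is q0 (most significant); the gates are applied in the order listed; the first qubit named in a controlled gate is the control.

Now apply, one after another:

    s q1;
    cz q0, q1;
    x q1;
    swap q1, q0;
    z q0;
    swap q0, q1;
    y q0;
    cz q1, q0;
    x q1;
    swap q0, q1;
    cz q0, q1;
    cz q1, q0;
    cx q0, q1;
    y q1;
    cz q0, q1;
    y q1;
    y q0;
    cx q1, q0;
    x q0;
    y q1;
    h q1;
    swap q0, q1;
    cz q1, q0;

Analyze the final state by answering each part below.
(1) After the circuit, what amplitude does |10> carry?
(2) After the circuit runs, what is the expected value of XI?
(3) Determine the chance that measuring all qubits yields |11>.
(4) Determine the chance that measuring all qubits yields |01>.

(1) The final state's coefficient on |10> equals 0.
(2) The expectation value of XI is -1.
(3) The probability of measuring |11> is 1/2.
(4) Outcome |01> occurs with probability 1/2.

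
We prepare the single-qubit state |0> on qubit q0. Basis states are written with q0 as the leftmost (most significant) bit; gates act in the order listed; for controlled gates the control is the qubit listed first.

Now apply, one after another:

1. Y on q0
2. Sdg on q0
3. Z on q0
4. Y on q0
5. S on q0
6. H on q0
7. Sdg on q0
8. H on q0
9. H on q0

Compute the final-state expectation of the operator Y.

The expectation value of Y is -1.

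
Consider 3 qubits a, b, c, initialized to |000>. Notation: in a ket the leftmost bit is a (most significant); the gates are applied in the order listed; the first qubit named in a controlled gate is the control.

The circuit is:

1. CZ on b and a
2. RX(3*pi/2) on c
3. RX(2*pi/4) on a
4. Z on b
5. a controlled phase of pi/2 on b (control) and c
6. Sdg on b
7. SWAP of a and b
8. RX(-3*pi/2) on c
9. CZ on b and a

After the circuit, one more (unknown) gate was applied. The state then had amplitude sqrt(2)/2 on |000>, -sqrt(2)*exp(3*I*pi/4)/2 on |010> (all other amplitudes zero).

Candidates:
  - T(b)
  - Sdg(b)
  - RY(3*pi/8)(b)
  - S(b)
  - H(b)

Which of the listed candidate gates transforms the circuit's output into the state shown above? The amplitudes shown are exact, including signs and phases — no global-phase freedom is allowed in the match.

The unique candidate consistent with the amplitudes is T(b).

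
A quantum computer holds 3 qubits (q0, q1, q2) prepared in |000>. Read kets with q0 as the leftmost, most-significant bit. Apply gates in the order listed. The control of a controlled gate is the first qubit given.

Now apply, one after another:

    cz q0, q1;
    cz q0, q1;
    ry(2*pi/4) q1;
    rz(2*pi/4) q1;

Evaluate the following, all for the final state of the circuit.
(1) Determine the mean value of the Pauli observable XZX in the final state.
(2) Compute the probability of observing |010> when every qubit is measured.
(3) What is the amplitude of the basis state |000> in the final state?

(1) In the final state, XZX has expectation 0. Key observation: the block from step 1 through step 2 cancels to the identity and can be dropped.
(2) The probability of measuring |010> is 1/2.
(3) The amplitude on |000> is -sqrt(2)*exp(3*I*pi/4)/2.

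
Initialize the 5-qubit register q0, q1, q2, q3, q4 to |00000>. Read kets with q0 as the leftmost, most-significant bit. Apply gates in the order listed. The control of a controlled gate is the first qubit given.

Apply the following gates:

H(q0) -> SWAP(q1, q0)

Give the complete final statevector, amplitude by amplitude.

The final amplitudes are sqrt(2)/2 on |00000>, sqrt(2)/2 on |01000>, and 0 on every other basis state.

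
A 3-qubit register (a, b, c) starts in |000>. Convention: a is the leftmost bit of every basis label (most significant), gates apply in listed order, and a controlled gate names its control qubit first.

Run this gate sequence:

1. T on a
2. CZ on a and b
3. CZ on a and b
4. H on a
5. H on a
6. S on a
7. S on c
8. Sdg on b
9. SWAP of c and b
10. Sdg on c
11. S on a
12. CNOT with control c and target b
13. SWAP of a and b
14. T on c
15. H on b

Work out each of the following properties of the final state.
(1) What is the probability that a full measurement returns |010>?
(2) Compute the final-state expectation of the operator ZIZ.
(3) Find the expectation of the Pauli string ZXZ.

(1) A full measurement returns |010> with probability 1/2. Key observation: steps 2-3 multiply out to the identity, so the circuit reduces to the remaining gates.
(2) In the final state, ZIZ has expectation 1.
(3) The observable ZXZ averages to 1.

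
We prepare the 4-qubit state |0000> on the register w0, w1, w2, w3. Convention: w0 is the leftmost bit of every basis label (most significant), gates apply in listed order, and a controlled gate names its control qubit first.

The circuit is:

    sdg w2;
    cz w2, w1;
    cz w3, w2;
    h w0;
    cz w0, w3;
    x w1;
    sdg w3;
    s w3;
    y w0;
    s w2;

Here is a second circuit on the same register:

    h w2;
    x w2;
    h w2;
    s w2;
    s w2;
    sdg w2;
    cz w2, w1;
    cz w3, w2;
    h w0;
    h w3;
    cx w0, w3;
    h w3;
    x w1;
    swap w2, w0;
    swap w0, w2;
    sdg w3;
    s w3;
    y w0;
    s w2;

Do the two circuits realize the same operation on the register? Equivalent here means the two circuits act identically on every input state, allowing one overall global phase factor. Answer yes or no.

Yes, they are equivalent — the unitaries differ by at most a global phase.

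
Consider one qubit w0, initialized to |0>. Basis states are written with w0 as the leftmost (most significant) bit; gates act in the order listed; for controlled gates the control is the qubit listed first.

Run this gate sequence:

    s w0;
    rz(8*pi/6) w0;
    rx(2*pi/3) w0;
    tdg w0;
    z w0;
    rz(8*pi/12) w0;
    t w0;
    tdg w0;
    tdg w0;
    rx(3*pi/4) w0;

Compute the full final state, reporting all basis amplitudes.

The final amplitudes are -sqrt(2 - sqrt(2))/4 - sqrt(3*sqrt(2) + 6)*exp(I*pi/6)/4 on |0>, -sqrt(6 - 3*sqrt(2))*exp(2*I*pi/3)/4 + I*sqrt(sqrt(2) + 2)/4 on |1>.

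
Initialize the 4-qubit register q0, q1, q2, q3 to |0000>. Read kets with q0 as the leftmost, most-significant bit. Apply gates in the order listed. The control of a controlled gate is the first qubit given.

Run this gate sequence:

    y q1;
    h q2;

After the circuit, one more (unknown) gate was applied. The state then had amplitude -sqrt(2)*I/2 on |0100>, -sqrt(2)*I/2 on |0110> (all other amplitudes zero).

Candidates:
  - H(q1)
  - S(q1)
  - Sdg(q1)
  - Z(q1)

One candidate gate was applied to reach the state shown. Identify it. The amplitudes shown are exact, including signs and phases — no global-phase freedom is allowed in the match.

The unique candidate consistent with the amplitudes is Z(q1).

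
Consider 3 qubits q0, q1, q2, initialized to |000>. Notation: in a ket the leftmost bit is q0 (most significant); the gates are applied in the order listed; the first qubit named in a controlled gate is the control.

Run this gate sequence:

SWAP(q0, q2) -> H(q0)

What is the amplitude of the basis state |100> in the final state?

The amplitude on |100> is sqrt(2)/2.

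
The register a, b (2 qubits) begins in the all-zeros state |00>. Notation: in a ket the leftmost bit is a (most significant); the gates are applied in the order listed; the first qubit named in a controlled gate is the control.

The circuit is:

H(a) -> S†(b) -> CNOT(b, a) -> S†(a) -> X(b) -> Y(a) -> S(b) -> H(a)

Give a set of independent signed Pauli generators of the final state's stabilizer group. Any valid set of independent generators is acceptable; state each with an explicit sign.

The stabilizer group can be generated by +YI, -IZ, among other valid generating sets.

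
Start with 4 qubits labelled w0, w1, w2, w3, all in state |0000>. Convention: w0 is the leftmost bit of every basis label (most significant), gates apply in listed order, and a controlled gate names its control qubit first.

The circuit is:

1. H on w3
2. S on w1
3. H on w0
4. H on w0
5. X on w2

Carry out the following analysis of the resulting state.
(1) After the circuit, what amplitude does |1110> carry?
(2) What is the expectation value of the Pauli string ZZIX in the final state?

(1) The amplitude on |1110> is 0.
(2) In the final state, ZZIX has expectation 1.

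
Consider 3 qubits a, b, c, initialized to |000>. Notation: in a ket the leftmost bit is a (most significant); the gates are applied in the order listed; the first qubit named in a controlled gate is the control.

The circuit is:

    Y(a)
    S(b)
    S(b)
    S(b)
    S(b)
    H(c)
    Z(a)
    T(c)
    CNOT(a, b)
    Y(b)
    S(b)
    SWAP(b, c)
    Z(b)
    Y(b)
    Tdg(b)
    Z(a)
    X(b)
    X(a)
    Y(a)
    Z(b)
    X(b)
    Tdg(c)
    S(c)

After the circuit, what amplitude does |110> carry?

The amplitude on |110> is sqrt(2)*exp(3*I*pi/4)/2.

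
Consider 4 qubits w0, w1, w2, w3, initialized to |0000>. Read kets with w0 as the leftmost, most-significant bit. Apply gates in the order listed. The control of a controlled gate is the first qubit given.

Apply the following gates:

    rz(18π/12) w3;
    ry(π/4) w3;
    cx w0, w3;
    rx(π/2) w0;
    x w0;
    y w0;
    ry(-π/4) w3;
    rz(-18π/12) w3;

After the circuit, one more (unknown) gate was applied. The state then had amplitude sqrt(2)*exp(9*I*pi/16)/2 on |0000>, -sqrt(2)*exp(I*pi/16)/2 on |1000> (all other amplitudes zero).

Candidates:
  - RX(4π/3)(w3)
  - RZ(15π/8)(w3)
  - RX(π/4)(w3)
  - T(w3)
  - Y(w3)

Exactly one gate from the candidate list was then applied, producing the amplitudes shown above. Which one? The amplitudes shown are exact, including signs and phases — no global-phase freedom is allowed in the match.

The applied gate was RZ(15π/8)(w3).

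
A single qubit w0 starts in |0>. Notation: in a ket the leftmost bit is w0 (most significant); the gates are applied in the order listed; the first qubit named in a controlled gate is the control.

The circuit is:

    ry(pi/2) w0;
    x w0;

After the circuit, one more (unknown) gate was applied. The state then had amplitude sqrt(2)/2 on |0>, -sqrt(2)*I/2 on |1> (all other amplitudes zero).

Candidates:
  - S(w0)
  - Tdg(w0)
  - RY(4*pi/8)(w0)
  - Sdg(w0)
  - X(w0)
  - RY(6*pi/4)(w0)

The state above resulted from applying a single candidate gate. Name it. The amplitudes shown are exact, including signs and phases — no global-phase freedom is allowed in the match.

It was Sdg(w0) that produced the state shown.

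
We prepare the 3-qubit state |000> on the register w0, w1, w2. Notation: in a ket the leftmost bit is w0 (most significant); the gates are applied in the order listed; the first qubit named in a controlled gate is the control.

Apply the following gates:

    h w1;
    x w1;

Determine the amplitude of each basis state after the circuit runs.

The resulting statevector has amplitude sqrt(2)/2 on |000>, sqrt(2)/2 on |010>, and 0 on every other basis state.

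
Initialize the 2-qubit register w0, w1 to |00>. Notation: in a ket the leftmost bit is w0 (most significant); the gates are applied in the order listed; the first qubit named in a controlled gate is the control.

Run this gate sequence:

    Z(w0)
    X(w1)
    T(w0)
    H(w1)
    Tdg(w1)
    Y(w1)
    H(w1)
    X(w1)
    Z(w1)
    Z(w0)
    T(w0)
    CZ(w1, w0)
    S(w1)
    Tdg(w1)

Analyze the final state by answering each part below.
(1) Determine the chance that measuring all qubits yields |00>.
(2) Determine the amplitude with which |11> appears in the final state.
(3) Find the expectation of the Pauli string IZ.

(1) Outcome |00> occurs with probability 1/2 - sqrt(2)/4.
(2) The final state's coefficient on |11> equals 0.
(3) The observable IZ averages to -sqrt(2)/2.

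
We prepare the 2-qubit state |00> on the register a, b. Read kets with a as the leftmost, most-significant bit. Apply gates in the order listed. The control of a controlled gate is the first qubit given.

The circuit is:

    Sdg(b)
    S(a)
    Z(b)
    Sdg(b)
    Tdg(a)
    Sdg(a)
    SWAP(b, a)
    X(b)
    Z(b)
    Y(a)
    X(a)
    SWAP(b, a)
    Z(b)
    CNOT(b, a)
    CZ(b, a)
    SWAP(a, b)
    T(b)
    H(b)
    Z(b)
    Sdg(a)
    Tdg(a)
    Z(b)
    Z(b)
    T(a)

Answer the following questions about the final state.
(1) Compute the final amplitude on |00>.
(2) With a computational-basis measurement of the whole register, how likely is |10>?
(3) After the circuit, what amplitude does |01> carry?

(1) The amplitude on |00> is -sqrt(2)*exp(3*I*pi/4)/2.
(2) A full measurement returns |10> with probability 0.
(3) |01> carries amplitude -sqrt(2)*exp(3*I*pi/4)/2 in the final state.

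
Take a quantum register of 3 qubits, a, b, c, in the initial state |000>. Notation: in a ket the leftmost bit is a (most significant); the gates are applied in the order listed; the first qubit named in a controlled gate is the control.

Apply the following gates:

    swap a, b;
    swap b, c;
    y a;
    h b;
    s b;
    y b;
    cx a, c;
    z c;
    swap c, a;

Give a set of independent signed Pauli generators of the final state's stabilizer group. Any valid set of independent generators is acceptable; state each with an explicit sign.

The stabilizer group can be generated by +IYI, -ZII, -IIZ, among other valid generating sets.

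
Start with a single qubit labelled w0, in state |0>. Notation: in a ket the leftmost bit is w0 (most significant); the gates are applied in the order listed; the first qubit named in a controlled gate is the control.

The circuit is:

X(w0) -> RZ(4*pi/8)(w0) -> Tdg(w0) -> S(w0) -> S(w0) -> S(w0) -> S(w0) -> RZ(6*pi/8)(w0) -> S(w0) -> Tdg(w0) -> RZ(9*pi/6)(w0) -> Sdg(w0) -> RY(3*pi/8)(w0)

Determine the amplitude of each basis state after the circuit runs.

The final amplitudes are -exp(7*I*pi/8)*sin(3*pi/16) on |0>, exp(7*I*pi/8)*cos(3*pi/16) on |1>. Key observation: gates 4-7 undo each other exactly, leaving only the rest of the circuit to track.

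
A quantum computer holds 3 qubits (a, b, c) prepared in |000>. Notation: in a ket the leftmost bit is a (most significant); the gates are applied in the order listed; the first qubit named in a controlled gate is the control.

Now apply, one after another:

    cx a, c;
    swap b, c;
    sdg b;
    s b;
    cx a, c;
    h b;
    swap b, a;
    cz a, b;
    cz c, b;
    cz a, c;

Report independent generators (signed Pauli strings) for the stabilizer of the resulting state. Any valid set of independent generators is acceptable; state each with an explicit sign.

The stabilizer group can be generated by +XII, +IZI, +IIZ, among other valid generating sets.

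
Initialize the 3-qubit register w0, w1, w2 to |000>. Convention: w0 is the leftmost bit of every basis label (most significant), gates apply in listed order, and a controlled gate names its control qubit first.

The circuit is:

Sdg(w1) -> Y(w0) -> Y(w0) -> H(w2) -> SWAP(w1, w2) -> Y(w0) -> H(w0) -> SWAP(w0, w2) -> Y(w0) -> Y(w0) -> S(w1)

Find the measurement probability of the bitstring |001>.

The probability of measuring |001> is 1/4.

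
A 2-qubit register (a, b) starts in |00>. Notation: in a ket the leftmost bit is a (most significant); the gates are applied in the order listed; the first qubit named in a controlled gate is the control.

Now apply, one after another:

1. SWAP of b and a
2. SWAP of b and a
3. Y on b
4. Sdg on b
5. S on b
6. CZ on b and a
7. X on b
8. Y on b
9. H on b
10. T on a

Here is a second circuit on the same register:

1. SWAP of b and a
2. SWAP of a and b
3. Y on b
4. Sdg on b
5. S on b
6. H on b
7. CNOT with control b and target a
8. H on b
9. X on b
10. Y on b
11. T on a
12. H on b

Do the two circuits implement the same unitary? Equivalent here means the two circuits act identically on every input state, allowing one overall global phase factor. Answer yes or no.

No — the two circuits implement different unitaries, even allowing a global phase.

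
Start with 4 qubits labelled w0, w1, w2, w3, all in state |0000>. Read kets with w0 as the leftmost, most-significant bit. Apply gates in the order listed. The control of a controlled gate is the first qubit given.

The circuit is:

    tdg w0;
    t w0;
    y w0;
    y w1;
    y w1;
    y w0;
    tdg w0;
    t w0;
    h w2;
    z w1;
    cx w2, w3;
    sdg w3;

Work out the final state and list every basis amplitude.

The final amplitudes are sqrt(2)/2 on |0000>, -sqrt(2)*I/2 on |0011>, and 0 on every other basis state.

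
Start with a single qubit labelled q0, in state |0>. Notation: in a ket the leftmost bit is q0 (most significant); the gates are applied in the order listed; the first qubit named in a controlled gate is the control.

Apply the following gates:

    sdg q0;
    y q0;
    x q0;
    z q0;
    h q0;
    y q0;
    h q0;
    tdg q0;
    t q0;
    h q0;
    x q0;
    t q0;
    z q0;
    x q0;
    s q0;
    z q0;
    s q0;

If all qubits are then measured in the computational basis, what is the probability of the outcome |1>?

The probability of measuring |1> is 1/2. Key observation: gates 7-10 undo each other exactly, leaving only the rest of the circuit to track.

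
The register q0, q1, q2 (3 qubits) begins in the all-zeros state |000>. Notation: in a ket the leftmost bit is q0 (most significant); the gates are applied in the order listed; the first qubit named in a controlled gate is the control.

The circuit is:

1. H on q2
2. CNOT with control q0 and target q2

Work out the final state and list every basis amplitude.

The resulting statevector has amplitude sqrt(2)/2 on |000>, sqrt(2)/2 on |001>, and 0 on every other basis state.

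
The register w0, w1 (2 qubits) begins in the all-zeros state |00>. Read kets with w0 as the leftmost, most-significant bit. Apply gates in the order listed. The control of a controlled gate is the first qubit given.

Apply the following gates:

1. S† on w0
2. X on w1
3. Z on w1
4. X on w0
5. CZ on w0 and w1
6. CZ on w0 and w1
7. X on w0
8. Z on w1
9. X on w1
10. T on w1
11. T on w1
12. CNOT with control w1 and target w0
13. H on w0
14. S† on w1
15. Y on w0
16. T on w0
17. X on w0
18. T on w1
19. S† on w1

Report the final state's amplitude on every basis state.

After the circuit, the state carries amplitude sqrt(2)*exp(3*I*pi/4)/2 on |00>, 0 on |01>, -sqrt(2)*I/2 on |10>, 0 on |11>. Key observation: steps 2-9 multiply out to the identity, so the circuit reduces to the remaining gates.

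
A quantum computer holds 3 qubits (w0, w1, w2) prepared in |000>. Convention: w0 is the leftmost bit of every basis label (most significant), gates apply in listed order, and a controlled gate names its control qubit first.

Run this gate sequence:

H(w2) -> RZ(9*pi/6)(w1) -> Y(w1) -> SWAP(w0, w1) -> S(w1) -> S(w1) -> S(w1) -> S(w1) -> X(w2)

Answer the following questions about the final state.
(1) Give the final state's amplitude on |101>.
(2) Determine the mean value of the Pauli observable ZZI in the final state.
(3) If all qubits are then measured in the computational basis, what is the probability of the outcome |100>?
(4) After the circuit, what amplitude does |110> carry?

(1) The final state's coefficient on |101> equals -sqrt(2)*exp(3*I*pi/4)/2. Key observation: the block from step 5 through step 8 cancels to the identity and can be dropped.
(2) The expectation value of ZZI is -1.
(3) A full measurement returns |100> with probability 1/2.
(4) The final state's coefficient on |110> equals 0.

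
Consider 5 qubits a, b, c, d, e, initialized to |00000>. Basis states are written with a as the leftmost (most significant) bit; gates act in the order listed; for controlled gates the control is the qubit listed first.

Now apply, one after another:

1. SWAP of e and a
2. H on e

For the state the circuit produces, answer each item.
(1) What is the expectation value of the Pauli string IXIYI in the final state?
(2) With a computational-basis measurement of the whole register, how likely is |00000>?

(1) The expectation value of IXIYI is 0.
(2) The probability of measuring |00000> is 1/2.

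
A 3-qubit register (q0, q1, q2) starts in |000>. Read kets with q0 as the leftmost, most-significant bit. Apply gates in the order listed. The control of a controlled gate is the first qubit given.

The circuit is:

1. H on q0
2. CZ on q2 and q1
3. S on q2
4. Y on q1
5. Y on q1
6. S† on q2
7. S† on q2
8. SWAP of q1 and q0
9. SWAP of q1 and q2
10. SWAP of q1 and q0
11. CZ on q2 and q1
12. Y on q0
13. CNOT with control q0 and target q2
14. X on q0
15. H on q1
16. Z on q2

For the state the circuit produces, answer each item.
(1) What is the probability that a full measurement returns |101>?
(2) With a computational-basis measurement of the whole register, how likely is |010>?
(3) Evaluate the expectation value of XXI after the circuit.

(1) Outcome |101> occurs with probability 0. Key observation: the block from step 3 through step 6 cancels to the identity and can be dropped.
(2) The probability of measuring |010> is 1/4.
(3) The observable XXI averages to 0.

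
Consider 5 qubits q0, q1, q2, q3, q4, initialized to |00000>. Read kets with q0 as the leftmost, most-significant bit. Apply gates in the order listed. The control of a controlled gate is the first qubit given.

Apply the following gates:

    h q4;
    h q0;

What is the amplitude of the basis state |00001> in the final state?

|00001> carries amplitude 1/2 in the final state.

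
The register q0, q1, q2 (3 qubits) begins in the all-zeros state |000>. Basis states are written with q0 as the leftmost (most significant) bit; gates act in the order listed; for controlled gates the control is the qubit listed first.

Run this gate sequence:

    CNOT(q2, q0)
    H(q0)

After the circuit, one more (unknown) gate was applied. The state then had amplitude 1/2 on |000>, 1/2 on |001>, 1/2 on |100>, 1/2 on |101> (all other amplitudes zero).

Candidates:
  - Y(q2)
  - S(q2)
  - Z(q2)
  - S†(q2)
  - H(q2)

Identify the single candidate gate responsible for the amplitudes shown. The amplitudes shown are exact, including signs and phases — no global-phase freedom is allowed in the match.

The applied gate was H(q2).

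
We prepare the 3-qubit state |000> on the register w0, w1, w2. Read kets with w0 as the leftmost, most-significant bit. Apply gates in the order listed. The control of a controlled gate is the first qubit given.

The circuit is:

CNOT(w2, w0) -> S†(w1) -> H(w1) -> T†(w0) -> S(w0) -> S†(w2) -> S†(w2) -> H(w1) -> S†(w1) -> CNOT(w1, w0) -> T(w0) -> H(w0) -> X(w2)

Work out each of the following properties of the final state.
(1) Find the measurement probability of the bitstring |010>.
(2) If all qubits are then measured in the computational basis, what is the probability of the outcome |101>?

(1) A full measurement returns |010> with probability 0.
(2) A full measurement returns |101> with probability 1/2.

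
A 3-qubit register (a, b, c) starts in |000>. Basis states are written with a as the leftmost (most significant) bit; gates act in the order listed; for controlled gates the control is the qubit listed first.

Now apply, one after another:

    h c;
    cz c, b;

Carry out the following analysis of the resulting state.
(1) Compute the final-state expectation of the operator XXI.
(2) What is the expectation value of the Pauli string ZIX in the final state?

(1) The expectation value of XXI is 0.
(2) The observable ZIX averages to 1.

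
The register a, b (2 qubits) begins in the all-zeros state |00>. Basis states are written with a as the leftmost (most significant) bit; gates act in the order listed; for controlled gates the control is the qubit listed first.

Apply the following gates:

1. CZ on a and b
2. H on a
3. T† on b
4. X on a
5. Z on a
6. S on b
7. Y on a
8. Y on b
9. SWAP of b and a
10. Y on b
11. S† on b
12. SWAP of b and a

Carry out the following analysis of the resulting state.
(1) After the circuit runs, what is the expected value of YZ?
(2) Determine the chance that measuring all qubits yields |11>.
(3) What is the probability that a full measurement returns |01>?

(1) In the final state, YZ has expectation -1.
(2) Outcome |11> occurs with probability 1/2.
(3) A full measurement returns |01> with probability 1/2.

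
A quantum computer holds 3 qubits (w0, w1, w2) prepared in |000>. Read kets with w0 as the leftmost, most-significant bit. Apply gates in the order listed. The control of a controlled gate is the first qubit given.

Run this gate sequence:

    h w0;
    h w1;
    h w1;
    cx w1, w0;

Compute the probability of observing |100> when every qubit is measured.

Outcome |100> occurs with probability 1/2. Key observation: gates 2-3 undo each other exactly, leaving only the rest of the circuit to track.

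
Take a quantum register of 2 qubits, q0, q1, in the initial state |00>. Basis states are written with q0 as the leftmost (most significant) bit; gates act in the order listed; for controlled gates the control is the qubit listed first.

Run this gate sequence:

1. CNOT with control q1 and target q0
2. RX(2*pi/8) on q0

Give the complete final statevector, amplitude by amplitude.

The resulting statevector has amplitude sqrt(sqrt(2) + 2)/2 on |00>, 0 on |01>, -I*sqrt(2 - sqrt(2))/2 on |10>, 0 on |11>.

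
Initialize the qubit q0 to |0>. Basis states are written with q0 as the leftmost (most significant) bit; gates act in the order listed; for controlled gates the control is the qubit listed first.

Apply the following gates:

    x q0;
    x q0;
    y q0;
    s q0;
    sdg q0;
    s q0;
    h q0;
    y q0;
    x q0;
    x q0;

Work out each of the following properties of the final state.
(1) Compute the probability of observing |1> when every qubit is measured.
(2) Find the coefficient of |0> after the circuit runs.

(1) A full measurement returns |1> with probability 1/2.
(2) The amplitude on |0> is -sqrt(2)*I/2.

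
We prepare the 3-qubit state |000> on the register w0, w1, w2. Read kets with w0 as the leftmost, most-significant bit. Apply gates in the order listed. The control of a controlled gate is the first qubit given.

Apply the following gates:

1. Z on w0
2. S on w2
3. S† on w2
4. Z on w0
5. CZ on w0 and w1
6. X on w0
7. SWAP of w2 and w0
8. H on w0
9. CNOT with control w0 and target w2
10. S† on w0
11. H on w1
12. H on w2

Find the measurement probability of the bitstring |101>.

A full measurement returns |101> with probability 1/8. Key observation: the block from step 1 through step 4 cancels to the identity and can be dropped.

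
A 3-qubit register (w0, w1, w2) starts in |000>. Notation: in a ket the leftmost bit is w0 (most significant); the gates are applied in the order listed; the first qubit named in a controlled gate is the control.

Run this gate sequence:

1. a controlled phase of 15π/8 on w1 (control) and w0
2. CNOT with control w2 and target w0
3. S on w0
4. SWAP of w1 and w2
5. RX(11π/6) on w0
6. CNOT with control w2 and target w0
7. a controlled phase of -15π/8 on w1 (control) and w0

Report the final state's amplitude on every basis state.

The resulting statevector has amplitude -sqrt(6)/4 - sqrt(2)/4 on |000>, I*(-sqrt(6) + sqrt(2))/4 on |100>, and 0 on every other basis state.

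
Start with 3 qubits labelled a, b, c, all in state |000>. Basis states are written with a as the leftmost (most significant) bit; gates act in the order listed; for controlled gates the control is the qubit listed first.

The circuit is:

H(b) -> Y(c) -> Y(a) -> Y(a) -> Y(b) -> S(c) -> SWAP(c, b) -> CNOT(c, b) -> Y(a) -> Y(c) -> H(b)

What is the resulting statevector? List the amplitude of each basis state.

After the circuit, the state carries amplitude 0 on |000>, 0 on |001>, 0 on |010>, 0 on |011>, -I/2 on |100>, -I/2 on |101>, -I/2 on |110>, I/2 on |111>.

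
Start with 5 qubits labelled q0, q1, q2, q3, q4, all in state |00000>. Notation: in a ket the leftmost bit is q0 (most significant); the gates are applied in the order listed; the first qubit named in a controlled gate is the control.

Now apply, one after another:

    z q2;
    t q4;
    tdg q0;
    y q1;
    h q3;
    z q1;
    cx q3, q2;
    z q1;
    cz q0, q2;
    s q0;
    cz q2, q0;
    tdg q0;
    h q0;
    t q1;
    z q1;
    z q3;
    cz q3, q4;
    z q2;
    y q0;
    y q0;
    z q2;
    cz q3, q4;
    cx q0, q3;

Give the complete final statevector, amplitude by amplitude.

The resulting statevector has amplitude -exp(3*I*pi/4)/2 on |01000>, exp(3*I*pi/4)/2 on |01110>, -exp(3*I*pi/4)/2 on |11010>, exp(3*I*pi/4)/2 on |11100>, and 0 on every other basis state. Key observation: gates 17-22 undo each other exactly, leaving only the rest of the circuit to track.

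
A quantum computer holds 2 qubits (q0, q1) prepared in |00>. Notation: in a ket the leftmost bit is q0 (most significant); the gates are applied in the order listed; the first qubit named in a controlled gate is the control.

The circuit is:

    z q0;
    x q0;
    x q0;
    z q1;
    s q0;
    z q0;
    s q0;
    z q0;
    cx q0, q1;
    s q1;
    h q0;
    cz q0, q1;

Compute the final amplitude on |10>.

|10> carries amplitude sqrt(2)/2 in the final state.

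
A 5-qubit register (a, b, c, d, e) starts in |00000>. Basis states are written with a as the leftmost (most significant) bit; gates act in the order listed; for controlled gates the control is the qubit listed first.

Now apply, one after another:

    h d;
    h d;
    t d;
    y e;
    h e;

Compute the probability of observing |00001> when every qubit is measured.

The probability of measuring |00001> is 1/2. Key observation: steps 1-2 multiply out to the identity, so the circuit reduces to the remaining gates.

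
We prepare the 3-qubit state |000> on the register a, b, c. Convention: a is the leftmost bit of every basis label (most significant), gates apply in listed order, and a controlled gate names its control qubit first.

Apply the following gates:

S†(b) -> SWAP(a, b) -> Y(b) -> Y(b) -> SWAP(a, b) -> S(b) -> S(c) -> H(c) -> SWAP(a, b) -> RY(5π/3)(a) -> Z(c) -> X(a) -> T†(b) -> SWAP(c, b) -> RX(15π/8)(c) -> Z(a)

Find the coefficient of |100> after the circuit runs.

|100> carries amplitude -sqrt(6)*cos(pi/16)/4 in the final state. Key observation: gates 1-6 undo each other exactly, leaving only the rest of the circuit to track.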